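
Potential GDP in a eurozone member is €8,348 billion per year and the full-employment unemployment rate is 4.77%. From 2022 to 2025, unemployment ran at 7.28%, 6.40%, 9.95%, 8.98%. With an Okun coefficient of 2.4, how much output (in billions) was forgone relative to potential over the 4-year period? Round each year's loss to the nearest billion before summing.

Year 2022: gap = -2.4 × (7.28 - 4.77) = -6.024%, loss ≈ 8348 × 6.024/100 ≈ 503.
Year 2023: gap = -2.4 × (6.4 - 4.77) = -3.912%, loss ≈ 8348 × 3.912/100 ≈ 327.
Year 2024: gap = -2.4 × (9.95 - 4.77) = -12.432%, loss ≈ 8348 × 12.432/100 ≈ 1038.
Year 2025: gap = -2.4 × (8.98 - 4.77) = -10.104%, loss ≈ 8348 × 10.104/100 ≈ 843.
Total lost output = 503 + 327 + 1038 + 843 = 2711 billion.

€2,711 billion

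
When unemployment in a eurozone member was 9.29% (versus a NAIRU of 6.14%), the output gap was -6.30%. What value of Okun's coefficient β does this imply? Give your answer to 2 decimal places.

Okun's law: output gap = -β × (u - u*).
-6.30 = -β × (9.29 - 6.14) = -β × 3.15, so β = 6.3/3.15 = 2.00.

β ≈ 2.00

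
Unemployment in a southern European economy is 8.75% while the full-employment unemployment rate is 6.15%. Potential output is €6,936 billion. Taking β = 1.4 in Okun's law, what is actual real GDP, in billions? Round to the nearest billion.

€6,684 billion

Unemployment gap = 8.75 - 6.15 = 2.6 points, so the output gap is -1.4 × 2.6 = -3.64%.
Actual GDP = 6936 × (1 - 3.64/100) = 6936 × 0.9636 ≈ 6684 billion.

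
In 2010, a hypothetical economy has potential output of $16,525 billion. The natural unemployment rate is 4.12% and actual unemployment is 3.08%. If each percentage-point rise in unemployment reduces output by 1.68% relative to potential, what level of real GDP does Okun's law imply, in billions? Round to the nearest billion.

$16,814 billion

Unemployment gap = 3.08 - 4.12 = -1.04 points, so the output gap is -1.68 × (-1.04) = 1.7472%.
Actual GDP = 16525 × (1 + 1.7472/100) = 16525 × 1.017472 ≈ 16814 billion.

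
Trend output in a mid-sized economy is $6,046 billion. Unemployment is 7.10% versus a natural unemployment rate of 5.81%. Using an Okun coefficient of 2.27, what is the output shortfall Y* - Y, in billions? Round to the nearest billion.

Output gap = -2.27 × (7.1 - 5.81) = -2.27 × 1.29 = -2.9283%.
Actual GDP ≈ 6046 × 0.970717 ≈ 5869 billion, so the shortfall is 6046 - 5869 = 177 billion.

$177 billion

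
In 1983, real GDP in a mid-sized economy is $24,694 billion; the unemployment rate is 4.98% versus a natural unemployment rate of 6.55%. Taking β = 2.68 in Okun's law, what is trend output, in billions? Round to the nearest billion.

Unemployment gap = 4.98 - 6.55 = -1.57 points, so output gap = -2.68 × (-1.57) = 4.2076%.
Since Y = Y* × (1 + gap/100), Y* = 24694/1.042076 ≈ 23697 billion.

$23,697 billion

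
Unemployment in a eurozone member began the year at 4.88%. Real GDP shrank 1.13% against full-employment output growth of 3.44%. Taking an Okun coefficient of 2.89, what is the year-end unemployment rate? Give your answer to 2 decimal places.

Growth-rate Okun's law: g_Y = g_Y* - β × Δu, so Δu = (g_Y* - g_Y)/β.
Δu = (3.44 + 1.13)/2.89 = 4.57/2.89 = 1.58 percentage points.
Year-end unemployment = 4.88 + 1.58 = 6.46%.

6.46%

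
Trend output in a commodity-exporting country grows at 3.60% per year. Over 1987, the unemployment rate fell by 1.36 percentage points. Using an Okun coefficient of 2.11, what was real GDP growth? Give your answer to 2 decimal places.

6.47%

Growth-rate Okun's law: g_Y = g_Y* - β × Δu.
g_Y = 3.60 - 2.11 × (-1.36) = 3.6 + 2.8696 = 6.4696%, i.e. 6.47% to 2 d.p.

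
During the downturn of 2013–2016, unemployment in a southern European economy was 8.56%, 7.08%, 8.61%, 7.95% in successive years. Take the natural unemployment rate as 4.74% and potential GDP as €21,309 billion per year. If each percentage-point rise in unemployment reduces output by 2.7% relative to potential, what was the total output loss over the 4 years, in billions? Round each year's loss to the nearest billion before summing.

Year 2013: gap = -2.7 × (8.56 - 4.74) = -10.314%, loss ≈ 21309 × 10.314/100 ≈ 2198.
Year 2014: gap = -2.7 × (7.08 - 4.74) = -6.318%, loss ≈ 21309 × 6.318/100 ≈ 1346.
Year 2015: gap = -2.7 × (8.61 - 4.74) = -10.449%, loss ≈ 21309 × 10.449/100 ≈ 2227.
Year 2016: gap = -2.7 × (7.95 - 4.74) = -8.667%, loss ≈ 21309 × 8.667/100 ≈ 1847.
Total lost output = 2198 + 1346 + 2227 + 1847 = 7618 billion.

€7,618 billion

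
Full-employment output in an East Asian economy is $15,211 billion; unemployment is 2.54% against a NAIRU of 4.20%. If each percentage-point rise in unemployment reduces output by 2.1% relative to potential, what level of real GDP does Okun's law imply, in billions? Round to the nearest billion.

Unemployment gap = 2.54 - 4.2 = -1.66 points, so the output gap is -2.1 × (-1.66) = 3.486%.
Actual GDP = 15211 × (1 + 3.486/100) = 15211 × 1.03486 ≈ 15741 billion.

$15,741 billion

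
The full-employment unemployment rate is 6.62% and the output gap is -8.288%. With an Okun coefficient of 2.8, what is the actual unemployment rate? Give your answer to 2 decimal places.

From Okun's law, u - u* = -(output gap)/β = -(-8.288)/2.8 = 2.96 points.
So u = 6.62 + 2.96 = 9.58%.

9.58%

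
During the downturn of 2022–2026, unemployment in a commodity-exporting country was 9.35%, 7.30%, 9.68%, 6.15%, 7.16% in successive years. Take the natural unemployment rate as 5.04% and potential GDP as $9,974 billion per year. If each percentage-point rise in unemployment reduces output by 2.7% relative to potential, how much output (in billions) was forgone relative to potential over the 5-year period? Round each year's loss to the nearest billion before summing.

$3,890 billion

Year 2022: gap = -2.7 × (9.35 - 5.04) = -11.637%, loss ≈ 9974 × 11.637/100 ≈ 1161.
Year 2023: gap = -2.7 × (7.3 - 5.04) = -6.102%, loss ≈ 9974 × 6.102/100 ≈ 609.
Year 2024: gap = -2.7 × (9.68 - 5.04) = -12.528%, loss ≈ 9974 × 12.528/100 ≈ 1250.
Year 2025: gap = -2.7 × (6.15 - 5.04) = -2.997%, loss ≈ 9974 × 2.997/100 ≈ 299.
Year 2026: gap = -2.7 × (7.16 - 5.04) = -5.724%, loss ≈ 9974 × 5.724/100 ≈ 571.
Total lost output = 1161 + 609 + 1250 + 299 + 571 = 3890 billion.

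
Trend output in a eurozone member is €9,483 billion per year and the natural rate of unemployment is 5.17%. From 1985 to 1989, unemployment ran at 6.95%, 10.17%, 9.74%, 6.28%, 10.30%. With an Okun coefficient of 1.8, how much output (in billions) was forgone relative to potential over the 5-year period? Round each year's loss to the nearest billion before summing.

€3,002 billion

Year 1985: gap = -1.8 × (6.95 - 5.17) = -3.204%, loss ≈ 9483 × 3.204/100 ≈ 304.
Year 1986: gap = -1.8 × (10.17 - 5.17) = -9%, loss ≈ 9483 × 9/100 ≈ 853.
Year 1987: gap = -1.8 × (9.74 - 5.17) = -8.226%, loss ≈ 9483 × 8.226/100 ≈ 780.
Year 1988: gap = -1.8 × (6.28 - 5.17) = -1.998%, loss ≈ 9483 × 1.998/100 ≈ 189.
Year 1989: gap = -1.8 × (10.3 - 5.17) = -9.234%, loss ≈ 9483 × 9.234/100 ≈ 876.
Total lost output = 304 + 853 + 780 + 189 + 876 = 3002 billion.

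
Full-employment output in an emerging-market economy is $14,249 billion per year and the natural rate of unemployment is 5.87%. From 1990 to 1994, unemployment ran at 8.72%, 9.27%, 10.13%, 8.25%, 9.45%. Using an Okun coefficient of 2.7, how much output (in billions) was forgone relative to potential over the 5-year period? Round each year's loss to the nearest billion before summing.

Year 1990: gap = -2.7 × (8.72 - 5.87) = -7.695%, loss ≈ 14249 × 7.695/100 ≈ 1096.
Year 1991: gap = -2.7 × (9.27 - 5.87) = -9.18%, loss ≈ 14249 × 9.18/100 ≈ 1308.
Year 1992: gap = -2.7 × (10.13 - 5.87) = -11.502%, loss ≈ 14249 × 11.502/100 ≈ 1639.
Year 1993: gap = -2.7 × (8.25 - 5.87) = -6.426%, loss ≈ 14249 × 6.426/100 ≈ 916.
Year 1994: gap = -2.7 × (9.45 - 5.87) = -9.666%, loss ≈ 14249 × 9.666/100 ≈ 1377.
Total lost output = 1096 + 1308 + 1639 + 916 + 1377 = 6336 billion.

$6,336 billion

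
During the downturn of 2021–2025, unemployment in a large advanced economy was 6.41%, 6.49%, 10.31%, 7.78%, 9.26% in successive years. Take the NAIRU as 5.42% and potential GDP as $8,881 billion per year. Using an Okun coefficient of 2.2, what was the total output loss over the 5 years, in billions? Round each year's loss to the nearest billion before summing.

Year 2021: gap = -2.2 × (6.41 - 5.42) = -2.178%, loss ≈ 8881 × 2.178/100 ≈ 193.
Year 2022: gap = -2.2 × (6.49 - 5.42) = -2.354%, loss ≈ 8881 × 2.354/100 ≈ 209.
Year 2023: gap = -2.2 × (10.31 - 5.42) = -10.758%, loss ≈ 8881 × 10.758/100 ≈ 955.
Year 2024: gap = -2.2 × (7.78 - 5.42) = -5.192%, loss ≈ 8881 × 5.192/100 ≈ 461.
Year 2025: gap = -2.2 × (9.26 - 5.42) = -8.448%, loss ≈ 8881 × 8.448/100 ≈ 750.
Total lost output = 193 + 209 + 955 + 461 + 750 = 2568 billion.

$2,568 billion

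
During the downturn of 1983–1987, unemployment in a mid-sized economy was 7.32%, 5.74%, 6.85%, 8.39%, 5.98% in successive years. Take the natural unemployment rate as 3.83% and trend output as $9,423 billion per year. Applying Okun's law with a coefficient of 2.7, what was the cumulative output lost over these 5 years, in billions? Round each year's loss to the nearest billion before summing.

$3,849 billion

Year 1983: gap = -2.7 × (7.32 - 3.83) = -9.423%, loss ≈ 9423 × 9.423/100 ≈ 888.
Year 1984: gap = -2.7 × (5.74 - 3.83) = -5.157%, loss ≈ 9423 × 5.157/100 ≈ 486.
Year 1985: gap = -2.7 × (6.85 - 3.83) = -8.154%, loss ≈ 9423 × 8.154/100 ≈ 768.
Year 1986: gap = -2.7 × (8.39 - 3.83) = -12.312%, loss ≈ 9423 × 12.312/100 ≈ 1160.
Year 1987: gap = -2.7 × (5.98 - 3.83) = -5.805%, loss ≈ 9423 × 5.805/100 ≈ 547.
Total lost output = 888 + 486 + 768 + 1160 + 547 = 3849 billion.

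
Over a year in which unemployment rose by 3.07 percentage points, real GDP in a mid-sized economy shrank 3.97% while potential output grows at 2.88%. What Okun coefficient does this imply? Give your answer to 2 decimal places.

Growth form: g_Y = g_Y* - β × Δu, so β = (g_Y* - g_Y)/Δu.
β = (2.88 + 3.97)/3.07 = 6.85/3.07 = 2.23.

β ≈ 2.23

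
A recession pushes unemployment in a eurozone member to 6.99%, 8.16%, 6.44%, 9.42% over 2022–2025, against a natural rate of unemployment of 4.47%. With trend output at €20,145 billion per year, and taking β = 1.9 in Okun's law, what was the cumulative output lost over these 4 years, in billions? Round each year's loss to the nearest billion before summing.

€5,026 billion

Year 2022: gap = -1.9 × (6.99 - 4.47) = -4.788%, loss ≈ 20145 × 4.788/100 ≈ 965.
Year 2023: gap = -1.9 × (8.16 - 4.47) = -7.011%, loss ≈ 20145 × 7.011/100 ≈ 1412.
Year 2024: gap = -1.9 × (6.44 - 4.47) = -3.743%, loss ≈ 20145 × 3.743/100 ≈ 754.
Year 2025: gap = -1.9 × (9.42 - 4.47) = -9.405%, loss ≈ 20145 × 9.405/100 ≈ 1895.
Total lost output = 965 + 1412 + 754 + 1895 = 5026 billion.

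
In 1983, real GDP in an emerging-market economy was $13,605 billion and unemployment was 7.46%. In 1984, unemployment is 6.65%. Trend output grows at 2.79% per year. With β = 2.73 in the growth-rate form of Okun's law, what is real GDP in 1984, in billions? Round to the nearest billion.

$14,285 billion

Δu = 6.65 - 7.46 = -0.81 points.
Okun's law (growth form): g_Y = g_Y* - β × Δu = 2.79 - 2.73 × (-0.81) = 2.79 + 2.2113 = 5.0013%.
Real GDP in the next year = 13605 × (1 + 5.0013/100) = 13605 × 1.050013 ≈ 14285 billion.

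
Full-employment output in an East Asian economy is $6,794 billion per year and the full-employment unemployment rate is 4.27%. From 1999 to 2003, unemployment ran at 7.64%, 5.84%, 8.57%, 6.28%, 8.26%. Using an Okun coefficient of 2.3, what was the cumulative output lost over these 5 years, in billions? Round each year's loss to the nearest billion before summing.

Year 1999: gap = -2.3 × (7.64 - 4.27) = -7.751%, loss ≈ 6794 × 7.751/100 ≈ 527.
Year 2000: gap = -2.3 × (5.84 - 4.27) = -3.611%, loss ≈ 6794 × 3.611/100 ≈ 245.
Year 2001: gap = -2.3 × (8.57 - 4.27) = -9.89%, loss ≈ 6794 × 9.89/100 ≈ 672.
Year 2002: gap = -2.3 × (6.28 - 4.27) = -4.623%, loss ≈ 6794 × 4.623/100 ≈ 314.
Year 2003: gap = -2.3 × (8.26 - 4.27) = -9.177%, loss ≈ 6794 × 9.177/100 ≈ 623.
Total lost output = 527 + 245 + 672 + 314 + 623 = 2381 billion.

$2,381 billion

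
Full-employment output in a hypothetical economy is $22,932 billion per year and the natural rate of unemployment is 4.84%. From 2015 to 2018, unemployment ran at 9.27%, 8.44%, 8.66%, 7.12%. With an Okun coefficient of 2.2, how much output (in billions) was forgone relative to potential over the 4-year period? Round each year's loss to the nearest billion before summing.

$7,128 billion

Year 2015: gap = -2.2 × (9.27 - 4.84) = -9.746%, loss ≈ 22932 × 9.746/100 ≈ 2235.
Year 2016: gap = -2.2 × (8.44 - 4.84) = -7.92%, loss ≈ 22932 × 7.92/100 ≈ 1816.
Year 2017: gap = -2.2 × (8.66 - 4.84) = -8.404%, loss ≈ 22932 × 8.404/100 ≈ 1927.
Year 2018: gap = -2.2 × (7.12 - 4.84) = -5.016%, loss ≈ 22932 × 5.016/100 ≈ 1150.
Total lost output = 2235 + 1816 + 1927 + 1150 = 7128 billion.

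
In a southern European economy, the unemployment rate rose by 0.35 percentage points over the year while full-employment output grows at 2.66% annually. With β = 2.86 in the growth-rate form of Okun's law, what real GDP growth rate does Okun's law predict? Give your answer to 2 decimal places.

1.66%

Growth-rate Okun's law: g_Y = g_Y* - β × Δu.
g_Y = 2.66 - 2.86 × (0.35) = 2.66 - 1.001 = 1.659%, i.e. 1.66% to 2 d.p.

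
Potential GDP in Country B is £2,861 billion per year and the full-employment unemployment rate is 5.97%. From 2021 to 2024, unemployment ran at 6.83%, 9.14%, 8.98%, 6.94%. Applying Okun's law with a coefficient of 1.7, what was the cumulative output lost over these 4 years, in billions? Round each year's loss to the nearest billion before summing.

Year 2021: gap = -1.7 × (6.83 - 5.97) = -1.462%, loss ≈ 2861 × 1.462/100 ≈ 42.
Year 2022: gap = -1.7 × (9.14 - 5.97) = -5.389%, loss ≈ 2861 × 5.389/100 ≈ 154.
Year 2023: gap = -1.7 × (8.98 - 5.97) = -5.117%, loss ≈ 2861 × 5.117/100 ≈ 146.
Year 2024: gap = -1.7 × (6.94 - 5.97) = -1.649%, loss ≈ 2861 × 1.649/100 ≈ 47.
Total lost output = 42 + 154 + 146 + 47 = 389 billion.

£389 billion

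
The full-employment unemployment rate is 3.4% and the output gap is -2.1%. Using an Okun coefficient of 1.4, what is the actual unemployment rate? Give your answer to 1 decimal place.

From Okun's law, u - u* = -(output gap)/β = -(-2.1)/1.4 = 1.5 points.
So u = 3.4 + 1.5 = 4.9%.

4.9%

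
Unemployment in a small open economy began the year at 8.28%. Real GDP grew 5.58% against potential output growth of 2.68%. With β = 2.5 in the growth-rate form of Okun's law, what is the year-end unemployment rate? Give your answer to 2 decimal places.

7.12%

Growth-rate Okun's law: g_Y = g_Y* - β × Δu, so Δu = (g_Y* - g_Y)/β.
Δu = (2.68 - 5.58)/2.5 = -2.9/2.5 = -1.16 percentage points.
Year-end unemployment = 8.28 - 1.16 = 7.12%.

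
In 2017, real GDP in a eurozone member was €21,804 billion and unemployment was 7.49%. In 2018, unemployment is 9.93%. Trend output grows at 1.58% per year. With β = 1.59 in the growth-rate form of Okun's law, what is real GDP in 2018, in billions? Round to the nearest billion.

Δu = 9.93 - 7.49 = 2.44 points.
Okun's law (growth form): g_Y = g_Y* - β × Δu = 1.58 - 1.59 × (2.44) = 1.58 - 3.8796 = -2.2996%.
Real GDP in the next year = 21804 × (1 - 2.2996/100) = 21804 × 0.977004 ≈ 21303 billion.

€21,303 billion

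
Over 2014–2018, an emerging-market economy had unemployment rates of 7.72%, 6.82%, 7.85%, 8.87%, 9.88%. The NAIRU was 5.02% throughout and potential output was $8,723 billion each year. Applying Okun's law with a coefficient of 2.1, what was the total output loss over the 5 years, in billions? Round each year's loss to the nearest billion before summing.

Year 2014: gap = -2.1 × (7.72 - 5.02) = -5.67%, loss ≈ 8723 × 5.67/100 ≈ 495.
Year 2015: gap = -2.1 × (6.82 - 5.02) = -3.78%, loss ≈ 8723 × 3.78/100 ≈ 330.
Year 2016: gap = -2.1 × (7.85 - 5.02) = -5.943%, loss ≈ 8723 × 5.943/100 ≈ 518.
Year 2017: gap = -2.1 × (8.87 - 5.02) = -8.085%, loss ≈ 8723 × 8.085/100 ≈ 705.
Year 2018: gap = -2.1 × (9.88 - 5.02) = -10.206%, loss ≈ 8723 × 10.206/100 ≈ 890.
Total lost output = 495 + 330 + 518 + 705 + 890 = 2938 billion.

$2,938 billion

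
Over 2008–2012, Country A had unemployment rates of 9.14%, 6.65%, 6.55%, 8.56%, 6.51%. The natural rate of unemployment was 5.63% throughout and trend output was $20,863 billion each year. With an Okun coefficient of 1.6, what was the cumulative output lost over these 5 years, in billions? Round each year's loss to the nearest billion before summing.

$3,091 billion

Year 2008: gap = -1.6 × (9.14 - 5.63) = -5.616%, loss ≈ 20863 × 5.616/100 ≈ 1172.
Year 2009: gap = -1.6 × (6.65 - 5.63) = -1.632%, loss ≈ 20863 × 1.632/100 ≈ 340.
Year 2010: gap = -1.6 × (6.55 - 5.63) = -1.472%, loss ≈ 20863 × 1.472/100 ≈ 307.
Year 2011: gap = -1.6 × (8.56 - 5.63) = -4.688%, loss ≈ 20863 × 4.688/100 ≈ 978.
Year 2012: gap = -1.6 × (6.51 - 5.63) = -1.408%, loss ≈ 20863 × 1.408/100 ≈ 294.
Total lost output = 1172 + 340 + 307 + 978 + 294 = 3091 billion.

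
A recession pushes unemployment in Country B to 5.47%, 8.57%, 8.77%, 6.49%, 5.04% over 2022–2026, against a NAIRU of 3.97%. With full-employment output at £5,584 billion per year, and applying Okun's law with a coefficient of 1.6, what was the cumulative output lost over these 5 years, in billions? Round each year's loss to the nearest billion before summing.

£1,295 billion

Year 2022: gap = -1.6 × (5.47 - 3.97) = -2.4%, loss ≈ 5584 × 2.4/100 ≈ 134.
Year 2023: gap = -1.6 × (8.57 - 3.97) = -7.36%, loss ≈ 5584 × 7.36/100 ≈ 411.
Year 2024: gap = -1.6 × (8.77 - 3.97) = -7.68%, loss ≈ 5584 × 7.68/100 ≈ 429.
Year 2025: gap = -1.6 × (6.49 - 3.97) = -4.032%, loss ≈ 5584 × 4.032/100 ≈ 225.
Year 2026: gap = -1.6 × (5.04 - 3.97) = -1.712%, loss ≈ 5584 × 1.712/100 ≈ 96.
Total lost output = 134 + 411 + 429 + 225 + 96 = 1295 billion.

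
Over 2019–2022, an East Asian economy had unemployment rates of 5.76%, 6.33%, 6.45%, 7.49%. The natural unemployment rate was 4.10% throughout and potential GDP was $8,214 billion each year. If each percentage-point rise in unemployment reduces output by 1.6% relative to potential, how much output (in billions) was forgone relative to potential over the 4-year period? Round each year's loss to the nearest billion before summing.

$1,266 billion

Year 2019: gap = -1.6 × (5.76 - 4.1) = -2.656%, loss ≈ 8214 × 2.656/100 ≈ 218.
Year 2020: gap = -1.6 × (6.33 - 4.1) = -3.568%, loss ≈ 8214 × 3.568/100 ≈ 293.
Year 2021: gap = -1.6 × (6.45 - 4.1) = -3.76%, loss ≈ 8214 × 3.76/100 ≈ 309.
Year 2022: gap = -1.6 × (7.49 - 4.1) = -5.424%, loss ≈ 8214 × 5.424/100 ≈ 446.
Total lost output = 218 + 293 + 309 + 446 = 1266 billion.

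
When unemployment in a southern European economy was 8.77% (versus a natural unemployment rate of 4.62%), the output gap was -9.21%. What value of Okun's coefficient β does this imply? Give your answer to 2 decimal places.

β ≈ 2.22

Okun's law: output gap = -β × (u - u*).
-9.21 = -β × (8.77 - 4.62) = -β × 4.15, so β = 9.21/4.15 = 2.22.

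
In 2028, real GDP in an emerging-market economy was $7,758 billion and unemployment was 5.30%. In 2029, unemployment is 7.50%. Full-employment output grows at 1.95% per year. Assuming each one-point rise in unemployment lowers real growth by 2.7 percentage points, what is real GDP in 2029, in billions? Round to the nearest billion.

Δu = 7.5 - 5.3 = 2.2 points.
Okun's law (growth form): g_Y = g_Y* - β × Δu = 1.95 - 2.7 × (2.20) = 1.95 - 5.94 = -3.99%.
Real GDP in the next year = 7758 × (1 - 3.99/100) = 7758 × 0.9601 ≈ 7448 billion.

$7,448 billion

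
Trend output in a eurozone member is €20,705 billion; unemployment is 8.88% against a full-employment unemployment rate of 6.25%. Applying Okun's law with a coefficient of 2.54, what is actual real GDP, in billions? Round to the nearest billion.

Unemployment gap = 8.88 - 6.25 = 2.63 points, so the output gap is -2.54 × 2.63 = -6.6802%.
Actual GDP = 20705 × (1 - 6.6802/100) = 20705 × 0.933198 ≈ 19322 billion.

€19,322 billion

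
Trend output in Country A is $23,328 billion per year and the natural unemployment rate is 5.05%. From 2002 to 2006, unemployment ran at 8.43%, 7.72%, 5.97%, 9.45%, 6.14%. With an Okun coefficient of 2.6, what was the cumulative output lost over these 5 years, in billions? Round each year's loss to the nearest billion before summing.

Year 2002: gap = -2.6 × (8.43 - 5.05) = -8.788%, loss ≈ 23328 × 8.788/100 ≈ 2050.
Year 2003: gap = -2.6 × (7.72 - 5.05) = -6.942%, loss ≈ 23328 × 6.942/100 ≈ 1619.
Year 2004: gap = -2.6 × (5.97 - 5.05) = -2.392%, loss ≈ 23328 × 2.392/100 ≈ 558.
Year 2005: gap = -2.6 × (9.45 - 5.05) = -11.44%, loss ≈ 23328 × 11.44/100 ≈ 2669.
Year 2006: gap = -2.6 × (6.14 - 5.05) = -2.834%, loss ≈ 23328 × 2.834/100 ≈ 661.
Total lost output = 2050 + 1619 + 558 + 2669 + 661 = 7557 billion.

$7,557 billion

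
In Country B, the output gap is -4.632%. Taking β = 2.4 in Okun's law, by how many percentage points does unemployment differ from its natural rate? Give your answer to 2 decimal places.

Okun's law: output gap = -β × (u - u*), so u - u* = -(output gap)/β.
u - u* = -(-4.632)/2.4 = 1.93 percentage points.

1.93 percentage points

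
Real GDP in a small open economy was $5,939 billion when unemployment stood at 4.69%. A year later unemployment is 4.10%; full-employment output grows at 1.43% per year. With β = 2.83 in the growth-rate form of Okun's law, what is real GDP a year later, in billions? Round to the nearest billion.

Δu = 4.1 - 4.69 = -0.59 points.
Okun's law (growth form): g_Y = g_Y* - β × Δu = 1.43 - 2.83 × (-0.59) = 1.43 + 1.6697 = 3.0997%.
Real GDP in the next year = 5939 × (1 + 3.0997/100) = 5939 × 1.030997 ≈ 6123 billion.

$6,123 billion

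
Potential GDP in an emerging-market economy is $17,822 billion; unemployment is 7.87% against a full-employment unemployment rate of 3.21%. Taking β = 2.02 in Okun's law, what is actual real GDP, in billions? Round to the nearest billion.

$16,144 billion

Unemployment gap = 7.87 - 3.21 = 4.66 points, so the output gap is -2.02 × 4.66 = -9.4132%.
Actual GDP = 17822 × (1 - 9.4132/100) = 17822 × 0.905868 ≈ 16144 billion.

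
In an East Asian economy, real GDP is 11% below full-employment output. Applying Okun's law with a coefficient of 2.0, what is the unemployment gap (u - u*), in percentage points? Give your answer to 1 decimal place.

Okun's law: output gap = -β × (u - u*), so u - u* = -(output gap)/β.
u - u* = -(-11)/2.0 = 5.5 percentage points.

5.5 percentage points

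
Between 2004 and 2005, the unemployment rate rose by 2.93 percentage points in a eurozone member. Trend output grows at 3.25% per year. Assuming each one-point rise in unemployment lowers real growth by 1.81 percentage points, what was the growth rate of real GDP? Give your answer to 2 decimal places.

-2.05%

Growth-rate Okun's law: g_Y = g_Y* - β × Δu.
g_Y = 3.25 - 1.81 × (2.93) = 3.25 - 5.3033 = -2.0533%, i.e. -2.05% to 2 d.p.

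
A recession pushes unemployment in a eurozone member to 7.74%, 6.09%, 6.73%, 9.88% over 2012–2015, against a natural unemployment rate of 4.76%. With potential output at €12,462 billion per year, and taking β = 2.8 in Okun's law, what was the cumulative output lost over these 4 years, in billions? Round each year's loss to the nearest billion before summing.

€3,978 billion

Year 2012: gap = -2.8 × (7.74 - 4.76) = -8.344%, loss ≈ 12462 × 8.344/100 ≈ 1040.
Year 2013: gap = -2.8 × (6.09 - 4.76) = -3.724%, loss ≈ 12462 × 3.724/100 ≈ 464.
Year 2014: gap = -2.8 × (6.73 - 4.76) = -5.516%, loss ≈ 12462 × 5.516/100 ≈ 687.
Year 2015: gap = -2.8 × (9.88 - 4.76) = -14.336%, loss ≈ 12462 × 14.336/100 ≈ 1787.
Total lost output = 1040 + 464 + 687 + 1787 = 3978 billion.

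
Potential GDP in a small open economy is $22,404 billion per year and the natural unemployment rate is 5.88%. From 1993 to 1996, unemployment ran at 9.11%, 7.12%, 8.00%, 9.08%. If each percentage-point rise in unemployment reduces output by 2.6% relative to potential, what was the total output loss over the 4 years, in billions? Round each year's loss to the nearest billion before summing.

Year 1993: gap = -2.6 × (9.11 - 5.88) = -8.398%, loss ≈ 22404 × 8.398/100 ≈ 1881.
Year 1994: gap = -2.6 × (7.12 - 5.88) = -3.224%, loss ≈ 22404 × 3.224/100 ≈ 722.
Year 1995: gap = -2.6 × (8 - 5.88) = -5.512%, loss ≈ 22404 × 5.512/100 ≈ 1235.
Year 1996: gap = -2.6 × (9.08 - 5.88) = -8.32%, loss ≈ 22404 × 8.32/100 ≈ 1864.
Total lost output = 1881 + 722 + 1235 + 1864 = 5702 billion.

$5,702 billion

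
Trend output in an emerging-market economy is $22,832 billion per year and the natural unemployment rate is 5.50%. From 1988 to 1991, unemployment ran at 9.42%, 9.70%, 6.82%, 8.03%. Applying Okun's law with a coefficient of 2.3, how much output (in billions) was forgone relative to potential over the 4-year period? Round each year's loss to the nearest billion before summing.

$6,287 billion

Year 1988: gap = -2.3 × (9.42 - 5.5) = -9.016%, loss ≈ 22832 × 9.016/100 ≈ 2059.
Year 1989: gap = -2.3 × (9.7 - 5.5) = -9.66%, loss ≈ 22832 × 9.66/100 ≈ 2206.
Year 1990: gap = -2.3 × (6.82 - 5.5) = -3.036%, loss ≈ 22832 × 3.036/100 ≈ 693.
Year 1991: gap = -2.3 × (8.03 - 5.5) = -5.819%, loss ≈ 22832 × 5.819/100 ≈ 1329.
Total lost output = 2059 + 2206 + 693 + 1329 = 6287 billion.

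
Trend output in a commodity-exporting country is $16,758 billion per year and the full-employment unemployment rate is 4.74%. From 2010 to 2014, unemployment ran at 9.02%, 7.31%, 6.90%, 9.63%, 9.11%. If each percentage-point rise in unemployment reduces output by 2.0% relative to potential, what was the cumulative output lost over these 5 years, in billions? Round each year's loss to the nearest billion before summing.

Year 2010: gap = -2.0 × (9.02 - 4.74) = -8.56%, loss ≈ 16758 × 8.56/100 ≈ 1434.
Year 2011: gap = -2.0 × (7.31 - 4.74) = -5.14%, loss ≈ 16758 × 5.14/100 ≈ 861.
Year 2012: gap = -2.0 × (6.9 - 4.74) = -4.32%, loss ≈ 16758 × 4.32/100 ≈ 724.
Year 2013: gap = -2.0 × (9.63 - 4.74) = -9.78%, loss ≈ 16758 × 9.78/100 ≈ 1639.
Year 2014: gap = -2.0 × (9.11 - 4.74) = -8.74%, loss ≈ 16758 × 8.74/100 ≈ 1465.
Total lost output = 1434 + 861 + 724 + 1639 + 1465 = 6123 billion.

$6,123 billion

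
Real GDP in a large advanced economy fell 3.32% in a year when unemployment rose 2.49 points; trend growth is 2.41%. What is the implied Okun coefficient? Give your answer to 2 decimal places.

β ≈ 2.30

Growth form: g_Y = g_Y* - β × Δu, so β = (g_Y* - g_Y)/Δu.
β = (2.41 + 3.32)/2.49 = 5.73/2.49 = 2.30.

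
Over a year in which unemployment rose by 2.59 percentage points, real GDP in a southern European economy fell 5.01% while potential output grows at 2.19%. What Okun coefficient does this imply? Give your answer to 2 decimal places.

Growth form: g_Y = g_Y* - β × Δu, so β = (g_Y* - g_Y)/Δu.
β = (2.19 + 5.01)/2.59 = 7.2/2.59 = 2.78.

β ≈ 2.78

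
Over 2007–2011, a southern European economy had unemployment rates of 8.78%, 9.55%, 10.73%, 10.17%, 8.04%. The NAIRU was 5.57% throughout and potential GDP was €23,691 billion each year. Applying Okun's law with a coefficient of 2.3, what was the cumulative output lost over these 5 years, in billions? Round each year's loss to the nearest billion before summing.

€10,583 billion

Year 2007: gap = -2.3 × (8.78 - 5.57) = -7.383%, loss ≈ 23691 × 7.383/100 ≈ 1749.
Year 2008: gap = -2.3 × (9.55 - 5.57) = -9.154%, loss ≈ 23691 × 9.154/100 ≈ 2169.
Year 2009: gap = -2.3 × (10.73 - 5.57) = -11.868%, loss ≈ 23691 × 11.868/100 ≈ 2812.
Year 2010: gap = -2.3 × (10.17 - 5.57) = -10.58%, loss ≈ 23691 × 10.58/100 ≈ 2507.
Year 2011: gap = -2.3 × (8.04 - 5.57) = -5.681%, loss ≈ 23691 × 5.681/100 ≈ 1346.
Total lost output = 1749 + 2169 + 2812 + 2507 + 1346 = 10583 billion.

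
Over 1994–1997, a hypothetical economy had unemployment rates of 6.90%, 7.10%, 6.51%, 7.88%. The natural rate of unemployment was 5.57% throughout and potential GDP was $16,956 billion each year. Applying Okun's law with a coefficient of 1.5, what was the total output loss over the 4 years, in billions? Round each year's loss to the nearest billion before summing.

Year 1994: gap = -1.5 × (6.9 - 5.57) = -1.995%, loss ≈ 16956 × 1.995/100 ≈ 338.
Year 1995: gap = -1.5 × (7.1 - 5.57) = -2.295%, loss ≈ 16956 × 2.295/100 ≈ 389.
Year 1996: gap = -1.5 × (6.51 - 5.57) = -1.41%, loss ≈ 16956 × 1.41/100 ≈ 239.
Year 1997: gap = -1.5 × (7.88 - 5.57) = -3.465%, loss ≈ 16956 × 3.465/100 ≈ 588.
Total lost output = 338 + 389 + 239 + 588 = 1554 billion.

$1,554 billion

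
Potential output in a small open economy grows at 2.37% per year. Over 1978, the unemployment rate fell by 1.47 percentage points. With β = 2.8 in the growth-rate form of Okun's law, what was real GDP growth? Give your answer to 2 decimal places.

Growth-rate Okun's law: g_Y = g_Y* - β × Δu.
g_Y = 2.37 - 2.8 × (-1.47) = 2.37 + 4.116 = 6.486%, i.e. 6.49% to 2 d.p.

6.49%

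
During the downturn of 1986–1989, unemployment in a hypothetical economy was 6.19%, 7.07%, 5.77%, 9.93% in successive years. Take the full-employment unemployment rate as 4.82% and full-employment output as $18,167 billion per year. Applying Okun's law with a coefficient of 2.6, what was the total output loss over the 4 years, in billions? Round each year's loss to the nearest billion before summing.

$4,573 billion

Year 1986: gap = -2.6 × (6.19 - 4.82) = -3.562%, loss ≈ 18167 × 3.562/100 ≈ 647.
Year 1987: gap = -2.6 × (7.07 - 4.82) = -5.85%, loss ≈ 18167 × 5.85/100 ≈ 1063.
Year 1988: gap = -2.6 × (5.77 - 4.82) = -2.47%, loss ≈ 18167 × 2.47/100 ≈ 449.
Year 1989: gap = -2.6 × (9.93 - 4.82) = -13.286%, loss ≈ 18167 × 13.286/100 ≈ 2414.
Total lost output = 647 + 1063 + 449 + 2414 = 4573 billion.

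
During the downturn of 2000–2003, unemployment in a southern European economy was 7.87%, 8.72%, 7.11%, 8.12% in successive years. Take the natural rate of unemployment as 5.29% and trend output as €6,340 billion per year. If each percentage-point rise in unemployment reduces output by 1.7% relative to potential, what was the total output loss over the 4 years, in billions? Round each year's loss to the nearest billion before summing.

Year 2000: gap = -1.7 × (7.87 - 5.29) = -4.386%, loss ≈ 6340 × 4.386/100 ≈ 278.
Year 2001: gap = -1.7 × (8.72 - 5.29) = -5.831%, loss ≈ 6340 × 5.831/100 ≈ 370.
Year 2002: gap = -1.7 × (7.11 - 5.29) = -3.094%, loss ≈ 6340 × 3.094/100 ≈ 196.
Year 2003: gap = -1.7 × (8.12 - 5.29) = -4.811%, loss ≈ 6340 × 4.811/100 ≈ 305.
Total lost output = 278 + 370 + 196 + 305 = 1149 billion.

€1,149 billion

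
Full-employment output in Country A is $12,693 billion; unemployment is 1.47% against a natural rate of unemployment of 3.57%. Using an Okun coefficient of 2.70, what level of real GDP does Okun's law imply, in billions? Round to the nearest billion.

Unemployment gap = 1.47 - 3.57 = -2.1 points, so the output gap is -2.7 × (-2.1) = 5.67%.
Actual GDP = 12693 × (1 + 5.67/100) = 12693 × 1.0567 ≈ 13413 billion.

$13,413 billion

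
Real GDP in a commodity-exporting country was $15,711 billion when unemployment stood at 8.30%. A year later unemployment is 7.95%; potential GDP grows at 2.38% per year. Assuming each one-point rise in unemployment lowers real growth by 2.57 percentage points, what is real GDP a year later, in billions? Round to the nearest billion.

$16,226 billion

Δu = 7.95 - 8.3 = -0.35 points.
Okun's law (growth form): g_Y = g_Y* - β × Δu = 2.38 - 2.57 × (-0.35) = 2.38 + 0.8995 = 3.2795%.
Real GDP in the next year = 15711 × (1 + 3.2795/100) = 15711 × 1.032795 ≈ 16226 billion.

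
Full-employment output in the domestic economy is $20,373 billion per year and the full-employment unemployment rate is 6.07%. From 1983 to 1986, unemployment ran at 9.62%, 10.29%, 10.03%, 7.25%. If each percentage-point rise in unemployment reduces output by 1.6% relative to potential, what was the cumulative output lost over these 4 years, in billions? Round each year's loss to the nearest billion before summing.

$4,209 billion

Year 1983: gap = -1.6 × (9.62 - 6.07) = -5.68%, loss ≈ 20373 × 5.68/100 ≈ 1157.
Year 1984: gap = -1.6 × (10.29 - 6.07) = -6.752%, loss ≈ 20373 × 6.752/100 ≈ 1376.
Year 1985: gap = -1.6 × (10.03 - 6.07) = -6.336%, loss ≈ 20373 × 6.336/100 ≈ 1291.
Year 1986: gap = -1.6 × (7.25 - 6.07) = -1.888%, loss ≈ 20373 × 1.888/100 ≈ 385.
Total lost output = 1157 + 1376 + 1291 + 385 = 4209 billion.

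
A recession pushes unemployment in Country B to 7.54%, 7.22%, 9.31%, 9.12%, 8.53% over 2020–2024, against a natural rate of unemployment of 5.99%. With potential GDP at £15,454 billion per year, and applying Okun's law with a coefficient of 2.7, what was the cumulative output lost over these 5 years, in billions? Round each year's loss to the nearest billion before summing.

Year 2020: gap = -2.7 × (7.54 - 5.99) = -4.185%, loss ≈ 15454 × 4.185/100 ≈ 647.
Year 2021: gap = -2.7 × (7.22 - 5.99) = -3.321%, loss ≈ 15454 × 3.321/100 ≈ 513.
Year 2022: gap = -2.7 × (9.31 - 5.99) = -8.964%, loss ≈ 15454 × 8.964/100 ≈ 1385.
Year 2023: gap = -2.7 × (9.12 - 5.99) = -8.451%, loss ≈ 15454 × 8.451/100 ≈ 1306.
Year 2024: gap = -2.7 × (8.53 - 5.99) = -6.858%, loss ≈ 15454 × 6.858/100 ≈ 1060.
Total lost output = 647 + 513 + 1385 + 1306 + 1060 = 4911 billion.

£4,911 billion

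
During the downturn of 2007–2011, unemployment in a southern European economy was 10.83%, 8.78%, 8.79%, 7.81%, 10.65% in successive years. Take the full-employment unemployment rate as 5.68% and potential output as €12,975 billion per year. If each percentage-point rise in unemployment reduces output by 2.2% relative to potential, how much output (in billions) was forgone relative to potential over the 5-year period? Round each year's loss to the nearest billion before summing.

€5,270 billion

Year 2007: gap = -2.2 × (10.83 - 5.68) = -11.33%, loss ≈ 12975 × 11.33/100 ≈ 1470.
Year 2008: gap = -2.2 × (8.78 - 5.68) = -6.82%, loss ≈ 12975 × 6.82/100 ≈ 885.
Year 2009: gap = -2.2 × (8.79 - 5.68) = -6.842%, loss ≈ 12975 × 6.842/100 ≈ 888.
Year 2010: gap = -2.2 × (7.81 - 5.68) = -4.686%, loss ≈ 12975 × 4.686/100 ≈ 608.
Year 2011: gap = -2.2 × (10.65 - 5.68) = -10.934%, loss ≈ 12975 × 10.934/100 ≈ 1419.
Total lost output = 1470 + 885 + 888 + 608 + 1419 = 5270 billion.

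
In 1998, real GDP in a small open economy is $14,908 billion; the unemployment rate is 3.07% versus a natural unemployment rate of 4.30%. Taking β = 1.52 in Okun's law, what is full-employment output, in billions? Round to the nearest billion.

$14,634 billion

Unemployment gap = 3.07 - 4.3 = -1.23 points, so output gap = -1.52 × (-1.23) = 1.8696%.
Since Y = Y* × (1 + gap/100), Y* = 14908/1.018696 ≈ 14634 billion.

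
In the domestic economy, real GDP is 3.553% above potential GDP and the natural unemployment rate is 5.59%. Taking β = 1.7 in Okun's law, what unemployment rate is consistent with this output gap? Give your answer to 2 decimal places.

From Okun's law, u - u* = -(output gap)/β = -(3.553)/1.7 = -2.09 points.
So u = 5.59 - 2.09 = 3.50%.

3.50%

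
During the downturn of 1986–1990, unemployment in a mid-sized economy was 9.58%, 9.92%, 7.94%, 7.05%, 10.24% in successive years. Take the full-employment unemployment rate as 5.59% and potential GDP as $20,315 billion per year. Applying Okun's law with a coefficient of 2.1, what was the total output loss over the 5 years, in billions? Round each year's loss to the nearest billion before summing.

Year 1986: gap = -2.1 × (9.58 - 5.59) = -8.379%, loss ≈ 20315 × 8.379/100 ≈ 1702.
Year 1987: gap = -2.1 × (9.92 - 5.59) = -9.093%, loss ≈ 20315 × 9.093/100 ≈ 1847.
Year 1988: gap = -2.1 × (7.94 - 5.59) = -4.935%, loss ≈ 20315 × 4.935/100 ≈ 1003.
Year 1989: gap = -2.1 × (7.05 - 5.59) = -3.066%, loss ≈ 20315 × 3.066/100 ≈ 623.
Year 1990: gap = -2.1 × (10.24 - 5.59) = -9.765%, loss ≈ 20315 × 9.765/100 ≈ 1984.
Total lost output = 1702 + 1847 + 1003 + 623 + 1984 = 7159 billion.

$7,159 billion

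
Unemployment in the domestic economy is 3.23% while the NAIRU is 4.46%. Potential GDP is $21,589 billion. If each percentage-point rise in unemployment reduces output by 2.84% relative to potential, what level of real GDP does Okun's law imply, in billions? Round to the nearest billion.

Unemployment gap = 3.23 - 4.46 = -1.23 points, so the output gap is -2.84 × (-1.23) = 3.4932%.
Actual GDP = 21589 × (1 + 3.4932/100) = 21589 × 1.034932 ≈ 22343 billion.

$22,343 billion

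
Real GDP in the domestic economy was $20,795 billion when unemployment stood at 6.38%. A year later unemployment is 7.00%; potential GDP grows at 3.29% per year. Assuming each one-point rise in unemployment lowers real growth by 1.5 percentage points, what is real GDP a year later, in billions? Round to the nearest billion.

$21,286 billion

Δu = 7 - 6.38 = 0.62 points.
Okun's law (growth form): g_Y = g_Y* - β × Δu = 3.29 - 1.5 × (0.62) = 3.29 - 0.93 = 2.36%.
Real GDP in the next year = 20795 × (1 + 2.36/100) = 20795 × 1.0236 ≈ 21286 billion.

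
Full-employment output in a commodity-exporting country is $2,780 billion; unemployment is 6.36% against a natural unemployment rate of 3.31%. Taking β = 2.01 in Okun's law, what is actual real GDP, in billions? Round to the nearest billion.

$2,610 billion

Unemployment gap = 6.36 - 3.31 = 3.05 points, so the output gap is -2.01 × 3.05 = -6.1305%.
Actual GDP = 2780 × (1 - 6.1305/100) = 2780 × 0.938695 ≈ 2610 billion.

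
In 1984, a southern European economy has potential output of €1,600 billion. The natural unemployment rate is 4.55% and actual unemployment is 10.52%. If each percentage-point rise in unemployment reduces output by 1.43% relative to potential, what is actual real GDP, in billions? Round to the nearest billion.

€1,463 billion

Unemployment gap = 10.52 - 4.55 = 5.97 points, so the output gap is -1.43 × 5.97 = -8.5371%.
Actual GDP = 1600 × (1 - 8.5371/100) = 1600 × 0.914629 ≈ 1463 billion.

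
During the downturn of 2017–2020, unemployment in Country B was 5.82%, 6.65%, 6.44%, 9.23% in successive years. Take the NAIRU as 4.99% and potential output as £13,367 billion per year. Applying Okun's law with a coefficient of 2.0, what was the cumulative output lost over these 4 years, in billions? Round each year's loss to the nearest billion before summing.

£2,188 billion

Year 2017: gap = -2.0 × (5.82 - 4.99) = -1.66%, loss ≈ 13367 × 1.66/100 ≈ 222.
Year 2018: gap = -2.0 × (6.65 - 4.99) = -3.32%, loss ≈ 13367 × 3.32/100 ≈ 444.
Year 2019: gap = -2.0 × (6.44 - 4.99) = -2.9%, loss ≈ 13367 × 2.9/100 ≈ 388.
Year 2020: gap = -2.0 × (9.23 - 4.99) = -8.48%, loss ≈ 13367 × 8.48/100 ≈ 1134.
Total lost output = 222 + 444 + 388 + 1134 = 2188 billion.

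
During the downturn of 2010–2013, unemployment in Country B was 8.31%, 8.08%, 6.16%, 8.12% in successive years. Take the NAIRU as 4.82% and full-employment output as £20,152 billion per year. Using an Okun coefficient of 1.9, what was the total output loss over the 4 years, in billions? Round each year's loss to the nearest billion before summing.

£4,361 billion

Year 2010: gap = -1.9 × (8.31 - 4.82) = -6.631%, loss ≈ 20152 × 6.631/100 ≈ 1336.
Year 2011: gap = -1.9 × (8.08 - 4.82) = -6.194%, loss ≈ 20152 × 6.194/100 ≈ 1248.
Year 2012: gap = -1.9 × (6.16 - 4.82) = -2.546%, loss ≈ 20152 × 2.546/100 ≈ 513.
Year 2013: gap = -1.9 × (8.12 - 4.82) = -6.27%, loss ≈ 20152 × 6.27/100 ≈ 1264.
Total lost output = 1336 + 1248 + 513 + 1264 = 4361 billion.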